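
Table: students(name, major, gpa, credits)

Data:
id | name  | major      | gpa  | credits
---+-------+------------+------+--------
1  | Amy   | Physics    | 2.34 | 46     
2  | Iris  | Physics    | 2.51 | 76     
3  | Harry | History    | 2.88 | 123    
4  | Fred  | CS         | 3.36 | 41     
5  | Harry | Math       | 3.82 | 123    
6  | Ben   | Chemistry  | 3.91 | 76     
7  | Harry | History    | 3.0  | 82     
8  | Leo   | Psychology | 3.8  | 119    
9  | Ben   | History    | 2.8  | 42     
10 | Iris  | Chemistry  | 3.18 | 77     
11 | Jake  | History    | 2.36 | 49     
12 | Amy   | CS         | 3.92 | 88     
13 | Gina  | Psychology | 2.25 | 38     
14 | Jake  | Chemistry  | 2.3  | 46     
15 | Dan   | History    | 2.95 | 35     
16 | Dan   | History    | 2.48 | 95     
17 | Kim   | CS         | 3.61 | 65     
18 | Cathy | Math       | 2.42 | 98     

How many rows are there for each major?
SELECT major, COUNT(*) as count
FROM students
GROUP BY major

Result:
  CS: 3
  Chemistry: 3
  History: 6
  Math: 2
  Physics: 2
  Psychology: 2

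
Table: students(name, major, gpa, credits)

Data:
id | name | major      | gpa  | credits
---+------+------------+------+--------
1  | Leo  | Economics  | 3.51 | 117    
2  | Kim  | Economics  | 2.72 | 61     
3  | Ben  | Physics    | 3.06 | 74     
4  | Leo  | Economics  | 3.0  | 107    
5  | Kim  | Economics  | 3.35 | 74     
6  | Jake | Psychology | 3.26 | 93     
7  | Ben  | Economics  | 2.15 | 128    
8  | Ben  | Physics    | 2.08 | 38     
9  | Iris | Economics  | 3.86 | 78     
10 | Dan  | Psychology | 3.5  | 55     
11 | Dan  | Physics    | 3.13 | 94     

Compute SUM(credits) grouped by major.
SELECT major, SUM(credits) as result
FROM students
GROUP BY major

Result:
  Economics: 565
  Physics: 206
  Psychology: 148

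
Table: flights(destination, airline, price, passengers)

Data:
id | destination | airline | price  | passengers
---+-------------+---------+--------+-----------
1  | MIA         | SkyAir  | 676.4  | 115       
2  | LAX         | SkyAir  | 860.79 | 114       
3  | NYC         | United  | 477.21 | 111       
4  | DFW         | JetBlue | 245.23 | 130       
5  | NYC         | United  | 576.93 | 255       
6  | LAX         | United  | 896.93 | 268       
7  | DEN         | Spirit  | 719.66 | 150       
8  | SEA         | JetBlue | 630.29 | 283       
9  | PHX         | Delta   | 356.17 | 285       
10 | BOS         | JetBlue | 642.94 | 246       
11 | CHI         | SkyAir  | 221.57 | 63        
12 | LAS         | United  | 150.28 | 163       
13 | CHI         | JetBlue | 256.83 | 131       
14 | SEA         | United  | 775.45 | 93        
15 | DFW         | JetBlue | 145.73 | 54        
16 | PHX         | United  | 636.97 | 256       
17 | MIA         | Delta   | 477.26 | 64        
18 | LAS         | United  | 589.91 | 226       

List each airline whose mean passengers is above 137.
SELECT airline, AVG(passengers)
FROM flights
GROUP BY airline
HAVING AVG(passengers) > 137

Result:
  Delta: avg=174.50
  JetBlue: avg=168.80
  Spirit: avg=150.00
  United: avg=196.00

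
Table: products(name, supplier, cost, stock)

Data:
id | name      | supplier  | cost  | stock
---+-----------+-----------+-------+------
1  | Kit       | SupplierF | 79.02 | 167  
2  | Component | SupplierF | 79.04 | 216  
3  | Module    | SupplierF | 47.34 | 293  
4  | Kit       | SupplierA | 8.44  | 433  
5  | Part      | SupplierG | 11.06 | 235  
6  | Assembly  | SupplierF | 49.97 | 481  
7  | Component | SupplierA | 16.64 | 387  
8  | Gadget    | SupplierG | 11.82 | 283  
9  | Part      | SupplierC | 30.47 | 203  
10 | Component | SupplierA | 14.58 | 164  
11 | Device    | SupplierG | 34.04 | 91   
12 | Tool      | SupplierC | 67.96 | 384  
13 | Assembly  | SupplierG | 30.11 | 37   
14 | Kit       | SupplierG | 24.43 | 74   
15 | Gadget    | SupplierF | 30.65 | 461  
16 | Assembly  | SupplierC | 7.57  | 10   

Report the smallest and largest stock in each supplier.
SELECT supplier, MIN(stock), MAX(stock)
FROM products
GROUP BY supplier

Result:
  SupplierA: min=164, max=433
  SupplierC: min=10, max=384
  SupplierF: min=167, max=481
  SupplierG: min=37, max=283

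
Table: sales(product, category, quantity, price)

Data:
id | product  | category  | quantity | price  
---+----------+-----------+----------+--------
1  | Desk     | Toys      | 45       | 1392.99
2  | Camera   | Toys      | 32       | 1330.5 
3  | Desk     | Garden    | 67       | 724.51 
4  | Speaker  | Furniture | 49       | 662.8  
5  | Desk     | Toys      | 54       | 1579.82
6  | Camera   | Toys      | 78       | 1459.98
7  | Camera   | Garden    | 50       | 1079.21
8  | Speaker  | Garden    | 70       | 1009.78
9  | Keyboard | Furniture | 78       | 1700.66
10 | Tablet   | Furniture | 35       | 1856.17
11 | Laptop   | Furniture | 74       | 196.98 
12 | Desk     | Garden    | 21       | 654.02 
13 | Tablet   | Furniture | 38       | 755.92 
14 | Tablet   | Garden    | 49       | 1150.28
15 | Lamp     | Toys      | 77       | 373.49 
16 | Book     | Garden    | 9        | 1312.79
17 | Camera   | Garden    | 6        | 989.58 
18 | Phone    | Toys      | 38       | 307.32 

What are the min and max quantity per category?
SELECT category, MIN(quantity), MAX(quantity)
FROM sales
GROUP BY category

Result:
  Furniture: min=35, max=78
  Garden: min=6, max=70
  Toys: min=32, max=78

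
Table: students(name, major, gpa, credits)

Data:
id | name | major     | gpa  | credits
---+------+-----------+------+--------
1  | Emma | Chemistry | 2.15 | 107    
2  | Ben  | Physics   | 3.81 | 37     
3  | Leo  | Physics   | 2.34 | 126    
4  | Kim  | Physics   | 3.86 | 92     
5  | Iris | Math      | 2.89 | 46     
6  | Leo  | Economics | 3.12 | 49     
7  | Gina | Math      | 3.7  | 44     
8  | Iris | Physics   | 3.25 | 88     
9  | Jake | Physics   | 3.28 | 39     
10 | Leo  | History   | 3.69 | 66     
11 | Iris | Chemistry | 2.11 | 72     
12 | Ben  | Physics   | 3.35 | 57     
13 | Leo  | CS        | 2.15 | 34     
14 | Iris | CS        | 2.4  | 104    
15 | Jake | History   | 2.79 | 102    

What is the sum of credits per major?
SELECT major, SUM(credits) as result
FROM students
GROUP BY major

Result:
  CS: 138
  Chemistry: 179
  Economics: 49
  History: 168
  Math: 90
  Physics: 439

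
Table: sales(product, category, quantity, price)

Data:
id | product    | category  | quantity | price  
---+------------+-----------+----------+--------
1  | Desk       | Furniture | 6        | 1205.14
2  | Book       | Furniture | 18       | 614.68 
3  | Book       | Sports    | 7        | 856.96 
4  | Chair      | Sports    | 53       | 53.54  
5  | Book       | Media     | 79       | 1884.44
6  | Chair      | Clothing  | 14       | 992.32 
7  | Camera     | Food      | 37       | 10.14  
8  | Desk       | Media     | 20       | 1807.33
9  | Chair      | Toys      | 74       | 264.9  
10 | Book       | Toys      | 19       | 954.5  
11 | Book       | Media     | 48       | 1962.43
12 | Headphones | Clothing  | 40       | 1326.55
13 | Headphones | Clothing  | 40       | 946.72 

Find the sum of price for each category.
SELECT category, SUM(price) as result
FROM sales
GROUP BY category

Result:
  Clothing: 3265.59
  Food: 10.14
  Furniture: 1819.82
  Media: 5654.20
  Sports: 910.50
  Toys: 1219.40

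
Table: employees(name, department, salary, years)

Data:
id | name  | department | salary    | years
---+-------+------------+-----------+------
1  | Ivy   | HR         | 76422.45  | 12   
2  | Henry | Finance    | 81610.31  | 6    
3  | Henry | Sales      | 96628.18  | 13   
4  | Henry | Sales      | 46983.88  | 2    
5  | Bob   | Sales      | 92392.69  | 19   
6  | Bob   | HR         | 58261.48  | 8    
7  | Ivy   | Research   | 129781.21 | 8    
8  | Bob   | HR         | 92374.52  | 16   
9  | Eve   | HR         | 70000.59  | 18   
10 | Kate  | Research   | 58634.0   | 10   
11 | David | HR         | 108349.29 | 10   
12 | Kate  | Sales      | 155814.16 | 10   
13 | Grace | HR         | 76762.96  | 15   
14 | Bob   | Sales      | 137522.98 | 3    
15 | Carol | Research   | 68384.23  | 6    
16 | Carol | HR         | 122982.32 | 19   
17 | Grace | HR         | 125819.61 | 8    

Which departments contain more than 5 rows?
SELECT department, COUNT(*) as cnt
FROM employees
GROUP BY department
HAVING COUNT(*) > 5

Result:
  HR: 8

Note: HAVING filters groups after aggregation, WHERE filters rows before.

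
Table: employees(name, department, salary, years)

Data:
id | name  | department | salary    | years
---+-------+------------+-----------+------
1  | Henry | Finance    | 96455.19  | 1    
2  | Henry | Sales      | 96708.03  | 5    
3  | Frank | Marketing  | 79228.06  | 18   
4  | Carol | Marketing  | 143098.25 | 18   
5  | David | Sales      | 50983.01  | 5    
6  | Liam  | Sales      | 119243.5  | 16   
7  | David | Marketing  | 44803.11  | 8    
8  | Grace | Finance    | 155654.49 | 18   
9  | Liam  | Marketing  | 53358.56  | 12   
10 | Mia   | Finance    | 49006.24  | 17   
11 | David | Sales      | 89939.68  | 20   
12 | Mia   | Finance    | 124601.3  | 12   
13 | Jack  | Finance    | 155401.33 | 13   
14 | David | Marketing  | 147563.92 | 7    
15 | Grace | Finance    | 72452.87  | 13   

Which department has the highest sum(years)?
SELECT department, SUM(years) as val
FROM employees
GROUP BY department
ORDER BY val DESC
LIMIT 1

Result: Finance with sum(years) = 74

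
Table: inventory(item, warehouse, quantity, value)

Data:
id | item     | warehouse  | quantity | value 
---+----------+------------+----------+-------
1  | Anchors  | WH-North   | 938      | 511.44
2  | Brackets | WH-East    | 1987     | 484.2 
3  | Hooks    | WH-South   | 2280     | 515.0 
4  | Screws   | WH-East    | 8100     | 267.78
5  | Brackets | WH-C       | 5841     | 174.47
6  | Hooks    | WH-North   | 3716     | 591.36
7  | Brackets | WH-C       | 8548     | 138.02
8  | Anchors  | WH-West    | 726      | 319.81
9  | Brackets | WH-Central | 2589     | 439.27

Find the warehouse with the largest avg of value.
SELECT warehouse, AVG(value) as val
FROM inventory
GROUP BY warehouse
ORDER BY val DESC
LIMIT 1

Result: WH-North with avg(value) = 551.40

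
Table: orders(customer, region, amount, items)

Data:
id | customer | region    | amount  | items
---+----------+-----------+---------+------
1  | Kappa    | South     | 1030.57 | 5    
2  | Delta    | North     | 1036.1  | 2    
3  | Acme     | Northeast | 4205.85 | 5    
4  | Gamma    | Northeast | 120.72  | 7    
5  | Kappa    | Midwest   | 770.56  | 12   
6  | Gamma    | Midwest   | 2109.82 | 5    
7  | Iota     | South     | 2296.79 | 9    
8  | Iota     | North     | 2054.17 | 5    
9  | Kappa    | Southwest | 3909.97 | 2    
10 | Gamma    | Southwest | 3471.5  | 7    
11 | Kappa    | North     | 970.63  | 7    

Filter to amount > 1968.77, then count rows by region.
SELECT region, COUNT(*)
FROM orders
WHERE amount > 1968.77
GROUP BY region

Note: WHERE filters rows before grouping.

Result:
  Midwest: 1
  North: 1
  Northeast: 1
  South: 1
  Southwest: 2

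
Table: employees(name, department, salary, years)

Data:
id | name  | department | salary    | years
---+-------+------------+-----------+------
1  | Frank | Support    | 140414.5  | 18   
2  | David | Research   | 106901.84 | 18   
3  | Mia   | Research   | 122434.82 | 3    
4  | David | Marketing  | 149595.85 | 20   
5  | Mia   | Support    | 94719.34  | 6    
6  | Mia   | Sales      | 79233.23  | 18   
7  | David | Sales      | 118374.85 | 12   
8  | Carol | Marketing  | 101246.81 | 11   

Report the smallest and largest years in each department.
SELECT department, MIN(years), MAX(years)
FROM employees
GROUP BY department

Result:
  Marketing: min=11, max=20
  Research: min=3, max=18
  Sales: min=12, max=18
  Support: min=6, max=18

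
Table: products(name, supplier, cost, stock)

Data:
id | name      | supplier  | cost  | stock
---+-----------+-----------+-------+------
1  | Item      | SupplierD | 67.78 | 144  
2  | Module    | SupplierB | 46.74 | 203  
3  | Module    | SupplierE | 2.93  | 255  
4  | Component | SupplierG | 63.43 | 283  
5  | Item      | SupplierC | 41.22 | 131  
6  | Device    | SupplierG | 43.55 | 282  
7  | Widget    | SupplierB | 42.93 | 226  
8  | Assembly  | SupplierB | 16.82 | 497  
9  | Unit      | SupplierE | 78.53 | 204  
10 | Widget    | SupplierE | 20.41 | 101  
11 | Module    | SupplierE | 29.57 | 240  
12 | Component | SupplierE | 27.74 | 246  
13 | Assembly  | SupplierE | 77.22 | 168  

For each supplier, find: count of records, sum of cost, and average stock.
SELECT supplier,
       COUNT(*) as cnt,
       SUM(cost) as total_cost,
       AVG(stock) as avg_stock
FROM products
GROUP BY supplier

Result:
  SupplierB: 3 records, 106.49 total cost, 308.67 avg stock
  SupplierC: 1 records, 41.22 total cost, 131.00 avg stock
  SupplierD: 1 records, 67.78 total cost, 144.00 avg stock
  SupplierE: 6 records, 236.40 total cost, 202.33 avg stock
  SupplierG: 2 records, 106.98 total cost, 282.50 avg stock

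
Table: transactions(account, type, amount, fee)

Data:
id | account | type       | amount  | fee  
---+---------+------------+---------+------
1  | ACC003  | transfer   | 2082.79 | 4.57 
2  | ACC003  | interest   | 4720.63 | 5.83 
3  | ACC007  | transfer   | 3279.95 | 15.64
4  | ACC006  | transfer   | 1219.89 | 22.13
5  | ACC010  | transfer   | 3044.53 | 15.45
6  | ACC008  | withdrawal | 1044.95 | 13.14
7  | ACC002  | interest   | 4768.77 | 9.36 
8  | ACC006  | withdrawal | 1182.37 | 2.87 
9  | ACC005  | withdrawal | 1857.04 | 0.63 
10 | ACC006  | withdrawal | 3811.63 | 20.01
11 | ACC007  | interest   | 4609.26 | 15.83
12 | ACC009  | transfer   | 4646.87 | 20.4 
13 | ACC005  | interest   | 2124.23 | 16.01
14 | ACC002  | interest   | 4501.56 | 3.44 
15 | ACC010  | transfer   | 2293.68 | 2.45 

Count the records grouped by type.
SELECT type, COUNT(*) as count
FROM transactions
GROUP BY type

Result:
  interest: 5
  transfer: 6
  withdrawal: 4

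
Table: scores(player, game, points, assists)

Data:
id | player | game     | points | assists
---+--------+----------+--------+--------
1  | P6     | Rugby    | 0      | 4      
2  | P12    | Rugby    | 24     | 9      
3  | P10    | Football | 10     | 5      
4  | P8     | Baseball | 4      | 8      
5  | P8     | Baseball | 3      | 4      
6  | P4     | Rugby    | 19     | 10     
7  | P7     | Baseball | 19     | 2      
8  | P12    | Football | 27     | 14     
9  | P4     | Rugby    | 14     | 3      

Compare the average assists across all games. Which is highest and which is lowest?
SELECT game, AVG(assists)
FROM scores
GROUP BY game
ORDER BY AVG(assists)

All groups:
  Baseball: 4.67
  Rugby: 6.50
  Football: 9.50

Highest: Football (9.50)
Lowest: Baseball (4.67)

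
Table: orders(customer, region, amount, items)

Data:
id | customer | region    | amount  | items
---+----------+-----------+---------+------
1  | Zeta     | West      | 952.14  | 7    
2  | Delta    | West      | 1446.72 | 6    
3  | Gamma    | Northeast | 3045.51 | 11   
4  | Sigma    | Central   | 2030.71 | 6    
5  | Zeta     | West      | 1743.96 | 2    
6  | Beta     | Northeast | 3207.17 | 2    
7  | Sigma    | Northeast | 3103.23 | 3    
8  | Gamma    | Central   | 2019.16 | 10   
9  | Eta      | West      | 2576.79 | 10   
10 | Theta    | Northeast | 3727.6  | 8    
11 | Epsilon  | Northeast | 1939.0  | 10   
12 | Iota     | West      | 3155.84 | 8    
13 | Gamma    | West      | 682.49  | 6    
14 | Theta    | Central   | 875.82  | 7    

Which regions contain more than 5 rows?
SELECT region, COUNT(*) as cnt
FROM orders
GROUP BY region
HAVING COUNT(*) > 5

Result:
  West: 6

Note: HAVING filters groups after aggregation, WHERE filters rows before.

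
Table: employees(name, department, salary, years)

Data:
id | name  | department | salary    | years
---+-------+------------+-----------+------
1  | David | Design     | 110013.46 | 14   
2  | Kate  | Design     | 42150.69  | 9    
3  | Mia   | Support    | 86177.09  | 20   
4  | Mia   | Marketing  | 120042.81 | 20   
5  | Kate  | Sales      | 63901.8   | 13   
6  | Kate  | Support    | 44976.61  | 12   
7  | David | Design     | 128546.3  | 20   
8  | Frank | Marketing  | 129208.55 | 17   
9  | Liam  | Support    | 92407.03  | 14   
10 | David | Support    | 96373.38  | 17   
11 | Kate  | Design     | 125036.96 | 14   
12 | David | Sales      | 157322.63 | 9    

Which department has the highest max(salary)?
SELECT department, MAX(salary) as val
FROM employees
GROUP BY department
ORDER BY val DESC
LIMIT 1

Result: Sales with max(salary) = 157322.63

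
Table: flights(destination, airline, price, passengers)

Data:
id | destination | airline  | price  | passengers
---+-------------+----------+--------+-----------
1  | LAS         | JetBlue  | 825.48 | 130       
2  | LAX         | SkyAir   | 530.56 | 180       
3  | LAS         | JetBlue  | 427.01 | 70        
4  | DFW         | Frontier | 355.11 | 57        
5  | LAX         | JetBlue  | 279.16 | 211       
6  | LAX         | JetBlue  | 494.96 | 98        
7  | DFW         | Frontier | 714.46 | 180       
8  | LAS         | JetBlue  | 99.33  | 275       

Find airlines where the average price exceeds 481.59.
SELECT airline, AVG(price)
FROM flights
GROUP BY airline
HAVING AVG(price) > 481.59

Result:
  Frontier: avg=534.79
  SkyAir: avg=530.56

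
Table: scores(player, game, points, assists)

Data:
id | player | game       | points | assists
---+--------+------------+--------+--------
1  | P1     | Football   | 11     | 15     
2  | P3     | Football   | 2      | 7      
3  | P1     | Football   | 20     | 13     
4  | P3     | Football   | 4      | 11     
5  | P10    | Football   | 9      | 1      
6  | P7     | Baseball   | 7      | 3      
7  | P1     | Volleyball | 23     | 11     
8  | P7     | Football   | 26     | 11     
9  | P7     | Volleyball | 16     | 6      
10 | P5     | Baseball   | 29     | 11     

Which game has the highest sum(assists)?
SELECT game, SUM(assists) as val
FROM scores
GROUP BY game
ORDER BY val DESC
LIMIT 1

Result: Football with sum(assists) = 58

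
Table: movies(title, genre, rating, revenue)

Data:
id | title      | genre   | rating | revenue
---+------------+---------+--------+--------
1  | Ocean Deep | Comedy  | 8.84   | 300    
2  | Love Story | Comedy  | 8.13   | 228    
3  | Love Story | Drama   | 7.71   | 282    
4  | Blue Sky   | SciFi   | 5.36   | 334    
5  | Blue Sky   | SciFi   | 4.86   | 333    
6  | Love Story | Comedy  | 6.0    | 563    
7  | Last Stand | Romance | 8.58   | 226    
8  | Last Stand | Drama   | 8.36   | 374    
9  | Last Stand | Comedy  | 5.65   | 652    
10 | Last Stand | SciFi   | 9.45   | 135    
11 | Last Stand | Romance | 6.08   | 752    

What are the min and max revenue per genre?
SELECT genre, MIN(revenue), MAX(revenue)
FROM movies
GROUP BY genre

Result:
  Comedy: min=228, max=652
  Drama: min=282, max=374
  Romance: min=226, max=752
  SciFi: min=135, max=334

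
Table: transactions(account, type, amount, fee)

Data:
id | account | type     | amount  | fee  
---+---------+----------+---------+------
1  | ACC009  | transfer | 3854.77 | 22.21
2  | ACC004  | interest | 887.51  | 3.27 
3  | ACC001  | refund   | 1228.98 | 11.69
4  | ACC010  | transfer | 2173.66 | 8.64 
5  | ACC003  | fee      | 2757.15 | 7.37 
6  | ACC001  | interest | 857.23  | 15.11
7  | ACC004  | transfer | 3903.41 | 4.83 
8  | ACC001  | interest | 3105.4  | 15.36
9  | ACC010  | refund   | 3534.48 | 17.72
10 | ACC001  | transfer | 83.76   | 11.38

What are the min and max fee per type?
SELECT type, MIN(fee), MAX(fee)
FROM transactions
GROUP BY type

Result:
  fee: min=7.37, max=7.37
  interest: min=3.27, max=15.36
  refund: min=11.69, max=17.72
  transfer: min=4.83, max=22.21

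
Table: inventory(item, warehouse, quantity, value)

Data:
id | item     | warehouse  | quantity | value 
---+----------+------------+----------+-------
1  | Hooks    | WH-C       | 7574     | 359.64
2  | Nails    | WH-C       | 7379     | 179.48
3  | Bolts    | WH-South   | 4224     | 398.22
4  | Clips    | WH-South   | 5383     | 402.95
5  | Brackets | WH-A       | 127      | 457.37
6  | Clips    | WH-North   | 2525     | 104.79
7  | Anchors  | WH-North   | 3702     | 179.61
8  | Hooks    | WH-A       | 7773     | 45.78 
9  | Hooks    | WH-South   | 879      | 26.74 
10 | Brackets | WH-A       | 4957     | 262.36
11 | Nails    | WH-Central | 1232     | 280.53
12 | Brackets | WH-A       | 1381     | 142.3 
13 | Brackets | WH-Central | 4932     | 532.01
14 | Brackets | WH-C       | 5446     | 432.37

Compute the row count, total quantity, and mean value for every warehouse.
SELECT warehouse,
       COUNT(*) as cnt,
       SUM(quantity) as total_quantity,
       AVG(value) as avg_value
FROM inventory
GROUP BY warehouse

Result:
  WH-A: 4 records, 14238 total quantity, 226.95 avg value
  WH-C: 3 records, 20399 total quantity, 323.83 avg value
  WH-Central: 2 records, 6164 total quantity, 406.27 avg value
  WH-North: 2 records, 6227 total quantity, 142.20 avg value
  WH-South: 3 records, 10486 total quantity, 275.97 avg value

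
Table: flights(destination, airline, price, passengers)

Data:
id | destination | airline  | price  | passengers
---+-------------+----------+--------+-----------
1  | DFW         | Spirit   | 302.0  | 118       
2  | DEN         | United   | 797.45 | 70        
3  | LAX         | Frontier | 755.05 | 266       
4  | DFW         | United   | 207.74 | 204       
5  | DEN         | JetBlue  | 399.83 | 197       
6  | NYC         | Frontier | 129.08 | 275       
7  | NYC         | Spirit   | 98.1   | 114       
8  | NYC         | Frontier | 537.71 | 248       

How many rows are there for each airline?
SELECT airline, COUNT(*) as count
FROM flights
GROUP BY airline

Result:
  Frontier: 3
  JetBlue: 1
  Spirit: 2
  United: 2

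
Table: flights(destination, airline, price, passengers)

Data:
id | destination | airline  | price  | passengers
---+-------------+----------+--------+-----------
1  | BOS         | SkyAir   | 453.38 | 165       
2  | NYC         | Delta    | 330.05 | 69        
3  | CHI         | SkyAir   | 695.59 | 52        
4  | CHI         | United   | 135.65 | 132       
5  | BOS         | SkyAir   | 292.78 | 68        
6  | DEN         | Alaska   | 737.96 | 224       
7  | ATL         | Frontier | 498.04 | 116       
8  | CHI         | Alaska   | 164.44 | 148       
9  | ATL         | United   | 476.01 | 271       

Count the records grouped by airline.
SELECT airline, COUNT(*) as count
FROM flights
GROUP BY airline

Result:
  Alaska: 2
  Delta: 1
  Frontier: 1
  SkyAir: 3
  United: 2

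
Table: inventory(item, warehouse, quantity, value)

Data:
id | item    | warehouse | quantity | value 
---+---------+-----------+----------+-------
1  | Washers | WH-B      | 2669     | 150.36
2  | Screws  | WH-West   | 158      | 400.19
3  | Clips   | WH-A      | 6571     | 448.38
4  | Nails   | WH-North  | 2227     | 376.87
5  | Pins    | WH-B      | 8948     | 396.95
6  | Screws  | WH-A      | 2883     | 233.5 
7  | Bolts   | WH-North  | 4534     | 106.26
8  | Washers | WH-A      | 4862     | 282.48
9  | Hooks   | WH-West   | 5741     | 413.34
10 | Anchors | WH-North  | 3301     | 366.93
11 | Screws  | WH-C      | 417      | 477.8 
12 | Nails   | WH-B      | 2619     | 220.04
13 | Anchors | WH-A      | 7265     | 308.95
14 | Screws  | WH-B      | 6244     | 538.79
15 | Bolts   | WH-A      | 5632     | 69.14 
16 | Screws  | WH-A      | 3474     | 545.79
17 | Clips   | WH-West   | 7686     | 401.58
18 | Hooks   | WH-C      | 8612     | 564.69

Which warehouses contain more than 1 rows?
SELECT warehouse, COUNT(*) as cnt
FROM inventory
GROUP BY warehouse
HAVING COUNT(*) > 1

Result:
  WH-A: 6
  WH-B: 4
  WH-C: 2
  WH-North: 3
  WH-West: 3

Note: HAVING filters groups after aggregation, WHERE filters rows before.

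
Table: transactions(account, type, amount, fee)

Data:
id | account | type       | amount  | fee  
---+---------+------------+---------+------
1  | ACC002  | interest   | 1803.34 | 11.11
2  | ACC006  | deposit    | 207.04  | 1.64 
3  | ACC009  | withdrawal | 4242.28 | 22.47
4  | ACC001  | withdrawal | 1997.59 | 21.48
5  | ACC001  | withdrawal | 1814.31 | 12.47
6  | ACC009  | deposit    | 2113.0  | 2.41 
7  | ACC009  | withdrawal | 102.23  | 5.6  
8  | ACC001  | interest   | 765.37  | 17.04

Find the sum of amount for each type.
SELECT type, SUM(amount) as result
FROM transactions
GROUP BY type

Result:
  deposit: 2320.04
  interest: 2568.71
  withdrawal: 8156.41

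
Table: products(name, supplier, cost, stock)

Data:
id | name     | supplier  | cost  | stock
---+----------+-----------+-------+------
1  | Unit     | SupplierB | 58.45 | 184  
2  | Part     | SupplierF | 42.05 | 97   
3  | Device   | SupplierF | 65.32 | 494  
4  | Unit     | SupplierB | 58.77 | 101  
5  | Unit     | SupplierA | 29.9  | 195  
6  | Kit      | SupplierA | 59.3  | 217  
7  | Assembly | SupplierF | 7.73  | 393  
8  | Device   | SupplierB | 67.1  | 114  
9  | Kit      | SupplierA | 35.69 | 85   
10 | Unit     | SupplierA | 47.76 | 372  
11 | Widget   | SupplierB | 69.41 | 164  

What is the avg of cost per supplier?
SELECT supplier, AVG(cost) as result
FROM products
GROUP BY supplier

Result:
  SupplierA: 43.16
  SupplierB: 63.43
  SupplierF: 38.37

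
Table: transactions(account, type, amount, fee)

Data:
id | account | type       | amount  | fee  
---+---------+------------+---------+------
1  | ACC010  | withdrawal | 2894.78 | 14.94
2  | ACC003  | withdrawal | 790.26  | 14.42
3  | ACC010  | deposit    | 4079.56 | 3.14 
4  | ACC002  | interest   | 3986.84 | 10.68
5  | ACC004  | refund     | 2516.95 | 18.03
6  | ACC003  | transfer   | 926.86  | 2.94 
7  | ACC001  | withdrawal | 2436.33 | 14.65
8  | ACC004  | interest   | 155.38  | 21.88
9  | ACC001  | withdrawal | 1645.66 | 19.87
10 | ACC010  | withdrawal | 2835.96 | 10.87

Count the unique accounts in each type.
SELECT type, COUNT(DISTINCT account)
FROM transactions
GROUP BY type

Result:
  deposit: 1 distinct
  interest: 2 distinct
  refund: 1 distinct
  transfer: 1 distinct
  withdrawal: 3 distinct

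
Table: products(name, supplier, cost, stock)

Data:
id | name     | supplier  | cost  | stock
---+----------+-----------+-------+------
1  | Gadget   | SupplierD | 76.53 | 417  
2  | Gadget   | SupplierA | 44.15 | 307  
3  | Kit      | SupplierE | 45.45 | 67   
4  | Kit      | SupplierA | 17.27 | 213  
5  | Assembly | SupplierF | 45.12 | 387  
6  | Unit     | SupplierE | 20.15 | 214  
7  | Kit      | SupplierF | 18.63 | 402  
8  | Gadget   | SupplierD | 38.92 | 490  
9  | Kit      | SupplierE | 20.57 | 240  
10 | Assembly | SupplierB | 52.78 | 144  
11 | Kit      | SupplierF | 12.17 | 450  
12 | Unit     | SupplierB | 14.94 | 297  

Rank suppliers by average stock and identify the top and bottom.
SELECT supplier, AVG(stock)
FROM products
GROUP BY supplier
ORDER BY AVG(stock)

All groups:
  SupplierE: 173.67
  SupplierB: 220.50
  SupplierA: 260.00
  SupplierF: 413.00
  SupplierD: 453.50

Highest: SupplierD (453.50)
Lowest: SupplierE (173.67)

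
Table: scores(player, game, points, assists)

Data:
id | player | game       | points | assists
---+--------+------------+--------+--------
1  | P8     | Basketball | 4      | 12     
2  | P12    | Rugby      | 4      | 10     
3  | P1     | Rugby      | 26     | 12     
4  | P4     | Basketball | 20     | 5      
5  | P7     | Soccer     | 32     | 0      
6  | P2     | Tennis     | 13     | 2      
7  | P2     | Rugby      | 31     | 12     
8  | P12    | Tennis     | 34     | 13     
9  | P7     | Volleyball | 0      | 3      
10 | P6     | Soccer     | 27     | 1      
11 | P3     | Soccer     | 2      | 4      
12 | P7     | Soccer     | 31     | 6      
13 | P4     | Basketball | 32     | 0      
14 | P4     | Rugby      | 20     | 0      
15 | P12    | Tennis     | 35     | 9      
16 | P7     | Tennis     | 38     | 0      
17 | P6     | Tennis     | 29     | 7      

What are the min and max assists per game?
SELECT game, MIN(assists), MAX(assists)
FROM scores
GROUP BY game

Result:
  Basketball: min=0, max=12
  Rugby: min=0, max=12
  Soccer: min=0, max=6
  Tennis: min=0, max=13
  Volleyball: min=3, max=3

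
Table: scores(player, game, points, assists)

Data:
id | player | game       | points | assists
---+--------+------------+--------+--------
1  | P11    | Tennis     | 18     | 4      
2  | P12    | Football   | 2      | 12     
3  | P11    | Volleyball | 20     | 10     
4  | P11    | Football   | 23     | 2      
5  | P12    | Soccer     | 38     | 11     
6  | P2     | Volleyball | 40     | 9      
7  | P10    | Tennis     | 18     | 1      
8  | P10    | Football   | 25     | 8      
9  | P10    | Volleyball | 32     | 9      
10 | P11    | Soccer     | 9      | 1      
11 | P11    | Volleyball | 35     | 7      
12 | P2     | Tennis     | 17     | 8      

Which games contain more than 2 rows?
SELECT game, COUNT(*) as cnt
FROM scores
GROUP BY game
HAVING COUNT(*) > 2

Result:
  Football: 3
  Tennis: 3
  Volleyball: 4

Note: HAVING filters groups after aggregation, WHERE filters rows before.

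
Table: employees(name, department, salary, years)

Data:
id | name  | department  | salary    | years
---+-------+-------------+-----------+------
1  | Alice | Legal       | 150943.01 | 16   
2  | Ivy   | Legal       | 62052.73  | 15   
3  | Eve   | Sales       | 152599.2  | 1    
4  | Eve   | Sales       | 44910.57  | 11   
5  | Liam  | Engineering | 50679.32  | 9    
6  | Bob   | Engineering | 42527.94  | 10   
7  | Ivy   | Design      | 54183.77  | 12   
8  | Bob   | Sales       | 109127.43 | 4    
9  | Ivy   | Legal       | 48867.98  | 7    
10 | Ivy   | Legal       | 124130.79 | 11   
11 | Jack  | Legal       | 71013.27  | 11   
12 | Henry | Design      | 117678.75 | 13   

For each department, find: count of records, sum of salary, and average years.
SELECT department,
       COUNT(*) as cnt,
       SUM(salary) as total_salary,
       AVG(years) as avg_years
FROM employees
GROUP BY department

Result:
  Design: 2 records, 171862.52 total salary, 12.50 avg years
  Engineering: 2 records, 93207.26 total salary, 9.50 avg years
  Legal: 5 records, 457007.78 total salary, 12.00 avg years
  Sales: 3 records, 306637.20 total salary, 5.33 avg years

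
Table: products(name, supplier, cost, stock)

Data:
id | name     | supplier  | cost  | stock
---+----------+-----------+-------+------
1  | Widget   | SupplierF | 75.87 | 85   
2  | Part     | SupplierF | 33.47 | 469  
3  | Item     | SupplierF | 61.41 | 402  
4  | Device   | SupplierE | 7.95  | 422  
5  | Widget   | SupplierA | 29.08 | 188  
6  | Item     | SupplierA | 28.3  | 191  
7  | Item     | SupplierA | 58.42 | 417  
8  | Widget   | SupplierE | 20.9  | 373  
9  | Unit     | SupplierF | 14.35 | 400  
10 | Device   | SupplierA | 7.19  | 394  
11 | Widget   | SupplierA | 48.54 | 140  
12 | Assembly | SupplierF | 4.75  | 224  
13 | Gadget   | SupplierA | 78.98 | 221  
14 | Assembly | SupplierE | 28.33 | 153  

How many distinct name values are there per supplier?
SELECT supplier, COUNT(DISTINCT name)
FROM products
GROUP BY supplier

Result:
  SupplierA: 4 distinct
  SupplierE: 3 distinct
  SupplierF: 5 distinct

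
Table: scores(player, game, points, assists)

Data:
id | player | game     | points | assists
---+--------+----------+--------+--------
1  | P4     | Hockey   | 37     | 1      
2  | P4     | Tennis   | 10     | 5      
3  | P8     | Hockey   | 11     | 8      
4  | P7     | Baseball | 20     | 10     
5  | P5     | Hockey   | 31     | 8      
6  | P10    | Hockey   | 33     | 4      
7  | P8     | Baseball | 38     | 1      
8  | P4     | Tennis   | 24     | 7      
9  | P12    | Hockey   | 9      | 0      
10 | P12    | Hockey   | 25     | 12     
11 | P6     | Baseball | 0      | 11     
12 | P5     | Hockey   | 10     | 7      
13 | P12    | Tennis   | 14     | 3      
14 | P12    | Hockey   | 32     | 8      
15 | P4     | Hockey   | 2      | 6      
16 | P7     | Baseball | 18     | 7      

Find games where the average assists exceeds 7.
SELECT game, AVG(assists)
FROM scores
GROUP BY game
HAVING AVG(assists) > 7

Result:
  Baseball: avg=7.25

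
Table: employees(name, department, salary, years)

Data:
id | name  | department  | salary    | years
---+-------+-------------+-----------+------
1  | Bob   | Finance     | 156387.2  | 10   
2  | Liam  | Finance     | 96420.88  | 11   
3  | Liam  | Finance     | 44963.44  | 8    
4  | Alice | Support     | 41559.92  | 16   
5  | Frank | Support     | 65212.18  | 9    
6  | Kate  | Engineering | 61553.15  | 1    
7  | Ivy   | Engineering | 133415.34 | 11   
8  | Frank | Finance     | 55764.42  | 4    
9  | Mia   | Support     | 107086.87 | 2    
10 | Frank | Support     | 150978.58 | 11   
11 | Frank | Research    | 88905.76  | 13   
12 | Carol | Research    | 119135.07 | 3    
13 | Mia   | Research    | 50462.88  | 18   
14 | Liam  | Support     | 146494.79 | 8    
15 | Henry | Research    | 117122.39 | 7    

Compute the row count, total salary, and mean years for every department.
SELECT department,
       COUNT(*) as cnt,
       SUM(salary) as total_salary,
       AVG(years) as avg_years
FROM employees
GROUP BY department

Result:
  Engineering: 2 records, 194968.49 total salary, 6.00 avg years
  Finance: 4 records, 353535.94 total salary, 8.25 avg years
  Research: 4 records, 375626.10 total salary, 10.25 avg years
  Support: 5 records, 511332.34 total salary, 9.20 avg years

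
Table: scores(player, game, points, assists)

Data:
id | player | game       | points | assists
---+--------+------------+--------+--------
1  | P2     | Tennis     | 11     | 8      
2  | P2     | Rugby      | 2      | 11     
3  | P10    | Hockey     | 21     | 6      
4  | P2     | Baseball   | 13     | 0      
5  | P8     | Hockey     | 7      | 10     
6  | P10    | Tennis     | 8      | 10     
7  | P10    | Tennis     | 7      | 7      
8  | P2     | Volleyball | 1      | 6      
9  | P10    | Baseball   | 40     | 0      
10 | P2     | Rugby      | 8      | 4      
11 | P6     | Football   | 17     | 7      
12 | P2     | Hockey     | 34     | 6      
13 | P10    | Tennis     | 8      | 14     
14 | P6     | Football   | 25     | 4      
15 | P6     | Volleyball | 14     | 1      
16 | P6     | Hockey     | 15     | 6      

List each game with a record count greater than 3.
SELECT game, COUNT(*) as cnt
FROM scores
GROUP BY game
HAVING COUNT(*) > 3

Result:
  Hockey: 4
  Tennis: 4

Note: HAVING filters groups after aggregation, WHERE filters rows before.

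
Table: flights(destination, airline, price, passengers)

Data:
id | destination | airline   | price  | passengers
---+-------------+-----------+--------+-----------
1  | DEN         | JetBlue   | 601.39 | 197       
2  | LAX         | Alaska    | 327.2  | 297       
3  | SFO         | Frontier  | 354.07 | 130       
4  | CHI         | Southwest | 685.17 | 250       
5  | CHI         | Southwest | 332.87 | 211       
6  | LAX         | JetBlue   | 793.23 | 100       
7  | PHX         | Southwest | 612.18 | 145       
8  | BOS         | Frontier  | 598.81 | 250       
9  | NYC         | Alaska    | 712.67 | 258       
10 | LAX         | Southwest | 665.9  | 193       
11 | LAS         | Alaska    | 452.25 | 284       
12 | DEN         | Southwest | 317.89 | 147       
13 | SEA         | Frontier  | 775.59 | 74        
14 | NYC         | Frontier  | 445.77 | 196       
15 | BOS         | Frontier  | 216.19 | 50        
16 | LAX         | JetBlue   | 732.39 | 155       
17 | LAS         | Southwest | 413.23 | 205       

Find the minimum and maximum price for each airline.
SELECT airline, MIN(price), MAX(price)
FROM flights
GROUP BY airline

Result:
  Alaska: min=327.20, max=712.67
  Frontier: min=216.19, max=775.59
  JetBlue: min=601.39, max=793.23
  Southwest: min=317.89, max=685.17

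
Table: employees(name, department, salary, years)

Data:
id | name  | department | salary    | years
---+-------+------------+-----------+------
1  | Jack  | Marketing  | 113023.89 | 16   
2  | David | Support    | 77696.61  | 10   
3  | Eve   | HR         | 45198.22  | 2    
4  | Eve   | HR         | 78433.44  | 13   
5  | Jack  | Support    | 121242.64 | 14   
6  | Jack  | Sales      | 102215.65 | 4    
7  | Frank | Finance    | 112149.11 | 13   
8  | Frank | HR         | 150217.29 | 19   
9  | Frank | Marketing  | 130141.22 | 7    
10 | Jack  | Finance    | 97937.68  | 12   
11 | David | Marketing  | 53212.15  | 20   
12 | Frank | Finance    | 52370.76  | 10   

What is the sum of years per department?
SELECT department, SUM(years) as result
FROM employees
GROUP BY department

Result:
  Finance: 35
  HR: 34
  Marketing: 43
  Sales: 4
  Support: 24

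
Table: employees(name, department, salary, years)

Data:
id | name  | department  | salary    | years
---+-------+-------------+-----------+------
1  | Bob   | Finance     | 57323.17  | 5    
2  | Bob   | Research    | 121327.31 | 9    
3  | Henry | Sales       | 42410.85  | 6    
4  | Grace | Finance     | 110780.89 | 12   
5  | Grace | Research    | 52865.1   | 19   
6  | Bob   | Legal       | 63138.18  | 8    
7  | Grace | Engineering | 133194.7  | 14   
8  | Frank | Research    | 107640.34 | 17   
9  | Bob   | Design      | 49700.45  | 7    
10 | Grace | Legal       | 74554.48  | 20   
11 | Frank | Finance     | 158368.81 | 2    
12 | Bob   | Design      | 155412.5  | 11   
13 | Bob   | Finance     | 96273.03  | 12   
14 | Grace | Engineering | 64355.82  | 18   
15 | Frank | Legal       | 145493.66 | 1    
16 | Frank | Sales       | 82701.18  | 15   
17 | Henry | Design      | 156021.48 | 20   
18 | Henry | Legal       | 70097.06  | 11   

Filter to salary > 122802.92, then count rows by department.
SELECT department, COUNT(*)
FROM employees
WHERE salary > 122802.92
GROUP BY department

Note: WHERE filters rows before grouping.

Result:
  Design: 2
  Engineering: 1
  Finance: 1
  Legal: 1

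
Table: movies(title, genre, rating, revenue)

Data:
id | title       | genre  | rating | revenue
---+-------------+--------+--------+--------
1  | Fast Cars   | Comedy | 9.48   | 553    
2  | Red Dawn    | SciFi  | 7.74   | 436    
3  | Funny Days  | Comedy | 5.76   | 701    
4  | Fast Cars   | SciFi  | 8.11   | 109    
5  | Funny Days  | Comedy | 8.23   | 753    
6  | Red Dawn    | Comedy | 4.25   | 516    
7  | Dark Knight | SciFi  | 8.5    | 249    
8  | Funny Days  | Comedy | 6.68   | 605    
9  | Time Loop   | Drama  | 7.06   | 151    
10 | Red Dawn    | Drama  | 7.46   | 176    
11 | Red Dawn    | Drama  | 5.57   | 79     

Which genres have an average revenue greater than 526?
SELECT genre, AVG(revenue)
FROM movies
GROUP BY genre
HAVING AVG(revenue) > 526

Result:
  Comedy: avg=625.60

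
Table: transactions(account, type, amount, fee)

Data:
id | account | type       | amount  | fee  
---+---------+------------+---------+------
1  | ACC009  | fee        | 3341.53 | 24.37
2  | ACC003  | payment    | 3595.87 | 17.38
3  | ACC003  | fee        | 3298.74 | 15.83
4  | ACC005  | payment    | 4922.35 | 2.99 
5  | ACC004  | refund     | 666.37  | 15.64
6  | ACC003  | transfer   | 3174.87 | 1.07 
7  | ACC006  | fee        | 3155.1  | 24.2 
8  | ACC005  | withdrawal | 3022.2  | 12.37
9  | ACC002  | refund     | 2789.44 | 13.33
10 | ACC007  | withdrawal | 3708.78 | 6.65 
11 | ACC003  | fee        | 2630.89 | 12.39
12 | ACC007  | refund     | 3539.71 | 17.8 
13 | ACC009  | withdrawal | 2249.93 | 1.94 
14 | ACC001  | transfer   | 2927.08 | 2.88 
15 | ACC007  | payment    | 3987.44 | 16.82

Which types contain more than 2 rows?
SELECT type, COUNT(*) as cnt
FROM transactions
GROUP BY type
HAVING COUNT(*) > 2

Result:
  fee: 4
  payment: 3
  refund: 3
  withdrawal: 3

Note: HAVING filters groups after aggregation, WHERE filters rows before.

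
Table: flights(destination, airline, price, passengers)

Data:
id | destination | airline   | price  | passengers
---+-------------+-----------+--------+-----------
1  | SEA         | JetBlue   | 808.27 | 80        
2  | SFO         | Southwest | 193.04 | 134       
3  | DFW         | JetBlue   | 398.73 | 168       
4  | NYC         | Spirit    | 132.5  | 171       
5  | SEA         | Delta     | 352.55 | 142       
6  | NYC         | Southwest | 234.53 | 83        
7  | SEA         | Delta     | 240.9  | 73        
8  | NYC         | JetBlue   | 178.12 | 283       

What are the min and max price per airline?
SELECT airline, MIN(price), MAX(price)
FROM flights
GROUP BY airline

Result:
  Delta: min=240.90, max=352.55
  JetBlue: min=178.12, max=808.27
  Southwest: min=193.04, max=234.53
  Spirit: min=132.50, max=132.50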